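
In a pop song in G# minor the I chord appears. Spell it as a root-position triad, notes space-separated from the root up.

The root, G#, is scale degree 1 — the same note in G# minor and G# major; only the chord quality changes. Stacking thirds in G# major on G# gives G#–B#–D#.

G# B# D#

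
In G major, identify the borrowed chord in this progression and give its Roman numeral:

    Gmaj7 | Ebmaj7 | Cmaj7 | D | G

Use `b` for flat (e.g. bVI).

The diatonic triads in G major are G, Am, Bm, C, D, Em, F#dim. Of the given chords, Gmaj7, Cmaj7, D and G are diatonic. But Ebmaj7 (Eb–G–Bb–D) is foreign: the diatonic vi on degree 6 is Em, whereas Ebmaj7 comes from G minor. It is labeled bVImaj7.

bVImaj7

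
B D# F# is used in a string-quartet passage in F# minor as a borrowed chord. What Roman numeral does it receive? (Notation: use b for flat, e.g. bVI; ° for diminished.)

IV

B is scale degree 4 in F# minor. Diatonically F# minor has Bm (iv) on that degree; B–D#–F# is instead the major chord native to F# major, so it takes the label IV.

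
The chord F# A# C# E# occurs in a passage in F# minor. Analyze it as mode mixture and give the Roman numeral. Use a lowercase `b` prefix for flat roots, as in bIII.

F# is scale degree 1 in F# minor. F#–A#–C#–E# is a major-seventh chord — the form found in F# major, not the diatonic i (F#m). Borrowed into F# minor it is written Imaj7.

Imaj7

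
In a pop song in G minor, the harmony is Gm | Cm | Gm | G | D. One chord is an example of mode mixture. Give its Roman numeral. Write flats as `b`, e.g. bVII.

I

In G minor (with V from harmonic minor) the diatonic chords are Gm, Adim, Bb, Cm, D, Eb, F. Of the given chords, Gm, Cm and D are diatonic. G (G–B–D) doesn't fit — on degree 1 G minor would have Gm (i). G is the degree-1 chord of G major, so it is the borrowed I.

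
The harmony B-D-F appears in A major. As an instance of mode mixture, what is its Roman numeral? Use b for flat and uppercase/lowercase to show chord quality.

The root B is the diatonic 2nd degree of A major; the borrowing shows in the chord quality. Diatonically A major has Bm (ii) on that degree; B–D–F is instead the diminished chord native to A minor, so it takes the label ii°.

ii°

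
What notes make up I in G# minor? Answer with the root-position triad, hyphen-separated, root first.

G#-B#-D#

I is built on scale degree 1, which is G# in both G# minor and its parallel. Stacking thirds in G# major on G# gives G#–B#–D#.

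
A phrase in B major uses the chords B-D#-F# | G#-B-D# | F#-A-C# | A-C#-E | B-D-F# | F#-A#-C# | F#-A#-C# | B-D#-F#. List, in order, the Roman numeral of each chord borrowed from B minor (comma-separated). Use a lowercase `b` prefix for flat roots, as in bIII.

v, bVII, i

In B major the diatonic chords are B, C#m, D#m, E, F#, G#m, A#dim. B–D#–F# = B, G#–B–D# = G#m and F#–A#–C# = F# all belong to that set. F#–A–C# is not: scale degree 5 in B major carries F# (V). In B minor the chord on that degree is F#m, so here it functions as v, borrowed from the parallel minor. A–C#–E doesn't fit — on degree 7 B major would have A#dim (vii°). A is the degree-7 chord of B minor, so it is the borrowed bVII. B–D–F# doesn't fit — on degree 1 B major would have B (I). Bm is the degree-1 chord of B minor, so it is the borrowed i.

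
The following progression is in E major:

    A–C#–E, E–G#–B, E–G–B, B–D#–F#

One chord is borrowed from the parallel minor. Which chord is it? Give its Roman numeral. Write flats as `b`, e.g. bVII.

i

The diatonic triads in E major are E, F#m, G#m, A, B, C#m, D#dim. A–C#–E = A, E–G#–B = E and B–D#–F# = B all belong to that set. E–G–B doesn't fit — on degree 1 E major would have E (I). Em is the degree-1 chord of E minor, so it is the borrowed i.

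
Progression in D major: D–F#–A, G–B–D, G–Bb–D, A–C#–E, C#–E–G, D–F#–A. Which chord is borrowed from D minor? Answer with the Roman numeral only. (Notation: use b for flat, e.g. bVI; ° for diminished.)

iv

D major has the diatonic set D, Em, F#m, G, A, Bm, C#dim. D–F#–A = D, G–B–D = G, A–C#–E = A and C#–E–G = C#dim all belong to that set. G–Bb–D doesn't fit — on degree 4 D major would have G (IV). Gm is the degree-4 chord of D minor, so it is the borrowed iv.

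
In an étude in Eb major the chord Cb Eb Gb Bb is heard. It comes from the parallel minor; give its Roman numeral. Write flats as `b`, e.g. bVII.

The root Cb is the lowered 6th scale degree — diatonically Eb major has C there. Cb–Eb–Gb–Bb is a major-seventh chord — the form found in Eb minor, not the diatonic vi (Cm). Borrowed into Eb major it is written bVImaj7.

bVImaj7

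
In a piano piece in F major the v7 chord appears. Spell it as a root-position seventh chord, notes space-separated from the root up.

C Eb G Bb

The root, C, is scale degree 5 — the same note in F major and F minor; only the chord quality changes. Building the minor-seventh chord from the parallel minor on C: C–Eb–G–Bb.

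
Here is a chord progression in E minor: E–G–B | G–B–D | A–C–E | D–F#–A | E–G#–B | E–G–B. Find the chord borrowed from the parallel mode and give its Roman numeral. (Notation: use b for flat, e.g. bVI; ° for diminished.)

The diatonic triads in E minor (with V from harmonic minor) are Em, F#dim, G, Am, B, C, D. Of the given chords, E–G–B = Em, G–B–D = G, A–C–E = Am and D–F#–A = D are diatonic. But E–G#–B is foreign: the diatonic i on degree 1 is Em, whereas E comes from E major. It is labeled I.

I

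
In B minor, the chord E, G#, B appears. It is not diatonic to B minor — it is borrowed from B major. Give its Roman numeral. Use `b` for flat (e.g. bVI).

IV

The root E is the diatonic 4th degree of B minor; the borrowing shows in the chord quality. The diatonic chord on degree 4 would be Em (iv), but E–G#–B is the major chord from B major. As a borrowed chord it is labeled IV.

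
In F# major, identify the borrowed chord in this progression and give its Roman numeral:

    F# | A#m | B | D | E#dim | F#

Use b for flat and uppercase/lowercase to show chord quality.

bVI

In F# major the diatonic chords are F#, G#m, A#m, B, C#, D#m, E#dim. F#, A#m, B and E#dim are all diatonic. D (D–F#–A) is not: scale degree 6 in F# major carries D#m (vi). In F# minor the chord on that degree is D, so here it functions as bVI, borrowed from the parallel minor.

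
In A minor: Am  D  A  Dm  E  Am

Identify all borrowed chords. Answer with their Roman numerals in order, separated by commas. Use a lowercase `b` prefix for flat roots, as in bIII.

IV, I

The diatonic triads in A minor (with V from harmonic minor) are Am, Bdim, C, Dm, E, F, G. Am, Dm and E all belong to that set. D (D–F#–A) is not: scale degree 4 in A minor carries Dm (iv). In A major the chord on that degree is D, so here it functions as IV, borrowed from the parallel major. But A (A–C#–E) is foreign: the diatonic i on degree 1 is Am, whereas A comes from A major. It is labeled I.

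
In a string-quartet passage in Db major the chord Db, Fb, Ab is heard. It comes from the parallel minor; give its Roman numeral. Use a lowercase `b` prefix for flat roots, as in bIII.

The root Db is the diatonic 1st degree of Db major; the borrowing shows in the chord quality. Db–Fb–Ab is a minor chord — the form found in Db minor, not the diatonic I (Db). Borrowed into Db major it is written i.

i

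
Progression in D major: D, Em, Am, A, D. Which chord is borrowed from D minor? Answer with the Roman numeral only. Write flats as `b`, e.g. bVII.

The diatonic triads in D major are D, Em, F#m, G, A, Bm, C#dim. Of the given chords, D, Em and A are diatonic. Am (A–C–E) doesn't fit — on degree 5 D major would have A (V). Am is the degree-5 chord of D minor, so it is the borrowed v.

v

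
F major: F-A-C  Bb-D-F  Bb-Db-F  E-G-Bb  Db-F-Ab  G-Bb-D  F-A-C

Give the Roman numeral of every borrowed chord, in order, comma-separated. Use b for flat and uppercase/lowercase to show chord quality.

In F major the diatonic chords are F, Gm, Am, Bb, C, Dm, Edim. Of the given chords, F–A–C = F, Bb–D–F = Bb, E–G–Bb = Edim and G–Bb–D = Gm are diatonic. But Bb–Db–F is foreign: the diatonic IV on degree 4 is Bb, whereas Bbm comes from F minor. It is labeled iv. Db–F–Ab is not: scale degree 6 in F major carries Dm (vi). In F minor the chord on that degree is Db, so here it functions as bVI, borrowed from the parallel minor.

iv, bVI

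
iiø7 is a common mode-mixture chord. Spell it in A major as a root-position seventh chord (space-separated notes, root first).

The root, B, is scale degree 2 — the same note in A major and A minor; only the chord quality changes. Building the half-diminished-seventh chord from the parallel minor on B: B–D–F–A.

B D F A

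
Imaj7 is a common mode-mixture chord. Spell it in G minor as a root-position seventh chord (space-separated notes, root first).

G B D F#

The root, G, is scale degree 1 — the same note in G minor and G major; only the chord quality changes. Building the major-seventh chord from the parallel major on G: G–B–D–F#.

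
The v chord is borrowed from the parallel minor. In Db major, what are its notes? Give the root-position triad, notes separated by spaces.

Ab Cb Eb

The root, Ab, is scale degree 5 — the same note in Db major and Db minor; only the chord quality changes. In Db minor the chord on Ab is Ab–Cb–Eb.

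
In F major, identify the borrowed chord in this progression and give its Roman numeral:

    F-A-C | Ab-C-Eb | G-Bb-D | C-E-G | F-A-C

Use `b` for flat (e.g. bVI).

bIII

The diatonic triads in F major are F, Gm, Am, Bb, C, Dm, Edim. F–A–C = F, G–Bb–D = Gm and C–E–G = C all belong to that set. Ab–C–Eb doesn't fit — on degree 3 F major would have Am (iii). Ab is the degree-3 chord of F minor, so it is the borrowed bIII.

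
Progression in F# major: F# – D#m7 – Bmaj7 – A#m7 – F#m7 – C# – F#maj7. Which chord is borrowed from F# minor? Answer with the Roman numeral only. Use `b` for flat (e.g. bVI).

The diatonic triads in F# major are F#, G#m, A#m, B, C#, D#m, E#dim. F#, D#m7, Bmaj7, A#m7, C# and F#maj7 all belong to that set. F#m7 (F#–A–C#–E) doesn't fit — on degree 1 F# major would have F# (I). F#m7 is the degree-1 chord of F# minor, so it is the borrowed i7.

i7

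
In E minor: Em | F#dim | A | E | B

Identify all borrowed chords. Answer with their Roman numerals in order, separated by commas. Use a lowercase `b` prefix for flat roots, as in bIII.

IV, I

In E minor (with V from harmonic minor) the diatonic chords are Em, F#dim, G, Am, B, C, D. Em, F#dim and B all belong to that set. A (A–C#–E) doesn't fit — on degree 4 E minor would have Am (iv). A is the degree-4 chord of E major, so it is the borrowed IV. E (E–G#–B) is not: scale degree 1 in E minor carries Em (i). In E major the chord on that degree is E, so here it functions as I, borrowed from the parallel major.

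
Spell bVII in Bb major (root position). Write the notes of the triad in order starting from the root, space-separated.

Ab C Eb

bVII is built on the lowered scale degree 7. In Bb major degree 7 is A; lowered it becomes Ab. Building the major chord from the parallel minor on Ab: Ab–C–Eb.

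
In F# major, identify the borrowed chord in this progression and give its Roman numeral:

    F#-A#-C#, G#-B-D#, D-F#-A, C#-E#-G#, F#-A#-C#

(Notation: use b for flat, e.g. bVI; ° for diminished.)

The diatonic triads in F# major are F#, G#m, A#m, B, C#, D#m, E#dim. F#–A#–C# = F#, G#–B–D# = G#m and C#–E#–G# = C# all belong to that set. But D–F#–A is foreign: the diatonic vi on degree 6 is D#m, whereas D comes from F# minor. It is labeled bVI.

bVI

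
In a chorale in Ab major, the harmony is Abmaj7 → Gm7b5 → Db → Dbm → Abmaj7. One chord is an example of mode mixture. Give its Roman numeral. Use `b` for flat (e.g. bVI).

iv

In Ab major the diatonic chords are Ab, Bbm, Cm, Db, Eb, Fm, Gdim. Abmaj7, Gm7b5 and Db are all diatonic. Dbm (Db–Fb–Ab) is not: scale degree 4 in Ab major carries Db (IV). In Ab minor the chord on that degree is Dbm, so here it functions as iv, borrowed from the parallel minor.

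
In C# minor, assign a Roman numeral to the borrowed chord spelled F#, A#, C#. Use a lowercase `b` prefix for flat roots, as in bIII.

F# is scale degree 4 in C# minor. The diatonic chord on degree 4 would be F#m (iv), but F#–A#–C# is the major chord from C# major. As a borrowed chord it is labeled IV.

IV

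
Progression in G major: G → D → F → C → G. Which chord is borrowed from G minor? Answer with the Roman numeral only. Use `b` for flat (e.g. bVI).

In G major the diatonic chords are G, Am, Bm, C, D, Em, F#dim. G, D and C all belong to that set. But F (F–A–C) is foreign: the diatonic vii° on degree 7 is F#dim, whereas F comes from G minor. It is labeled bVII.

bVII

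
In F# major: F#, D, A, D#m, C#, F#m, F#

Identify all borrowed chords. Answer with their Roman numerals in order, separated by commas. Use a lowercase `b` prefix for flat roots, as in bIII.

bVI, bIII, i

F# major has the diatonic set F#, G#m, A#m, B, C#, D#m, E#dim. F#, D#m and C# all belong to that set. D (D–F#–A) is not: scale degree 6 in F# major carries D#m (vi). In F# minor the chord on that degree is D, so here it functions as bVI, borrowed from the parallel minor. A (A–C#–E) is not: scale degree 3 in F# major carries A#m (iii). In F# minor the chord on that degree is A, so here it functions as bIII, borrowed from the parallel minor. F#m (F#–A–C#) doesn't fit — on degree 1 F# major would have F# (I). F#m is the degree-1 chord of F# minor, so it is the borrowed i.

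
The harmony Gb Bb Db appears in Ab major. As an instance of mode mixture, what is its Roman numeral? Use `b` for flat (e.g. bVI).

Gb is the lowered form of scale degree 7 in Ab major (the diatonic degree 7 is G). Gb–Bb–Db is a major chord — the form found in Ab minor, not the diatonic vii° (Gdim). Borrowed into Ab major it is written bVII.

bVII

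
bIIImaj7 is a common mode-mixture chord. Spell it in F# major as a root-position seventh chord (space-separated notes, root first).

A C# E G#

bIIImaj7 is built on the lowered scale degree 3. In F# major degree 3 is A#; lowered it becomes A. Building the major-seventh chord from the parallel minor on A: A–C#–E–G#.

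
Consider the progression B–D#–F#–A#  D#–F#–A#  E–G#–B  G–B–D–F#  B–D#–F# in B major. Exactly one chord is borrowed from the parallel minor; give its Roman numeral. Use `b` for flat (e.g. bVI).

The diatonic triads in B major are B, C#m, D#m, E, F#, G#m, A#dim. B–D#–F#–A# = Bmaj7, D#–F#–A# = D#m, E–G#–B = E and B–D#–F# = B are all diatonic. G–B–D–F# doesn't fit — on degree 6 B major would have G#m (vi). Gmaj7 is the degree-6 chord of B minor, so it is the borrowed bVImaj7.

bVImaj7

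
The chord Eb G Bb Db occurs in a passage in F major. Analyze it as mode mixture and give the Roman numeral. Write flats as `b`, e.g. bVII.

Eb is the lowered form of scale degree 7 in F major (the diatonic degree 7 is E). Diatonically F major has Edim (vii°) on that degree; Eb–G–Bb–Db is instead the dominant-seventh chord native to F minor, so it takes the label bVII7.

bVII7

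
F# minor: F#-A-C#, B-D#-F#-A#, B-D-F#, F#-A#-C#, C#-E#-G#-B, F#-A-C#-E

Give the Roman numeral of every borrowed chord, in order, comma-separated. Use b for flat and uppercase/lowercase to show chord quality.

IVmaj7, I

The diatonic triads in F# minor (with V from harmonic minor) are F#m, G#dim, A, Bm, C#, D, E. F#–A–C# = F#m, B–D–F# = Bm, C#–E#–G#–B = C#7 and F#–A–C#–E = F#m7 are all diatonic. B–D#–F#–A# is not: scale degree 4 in F# minor carries Bm (iv). In F# major the chord on that degree is Bmaj7, so here it functions as IVmaj7, borrowed from the parallel major. F#–A#–C# doesn't fit — on degree 1 F# minor would have F#m (i). F# is the degree-1 chord of F# major, so it is the borrowed I.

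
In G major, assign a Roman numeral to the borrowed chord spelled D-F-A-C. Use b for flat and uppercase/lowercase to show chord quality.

The root D is the diatonic 5th degree of G major; the borrowing shows in the chord quality. Diatonically G major has D (V) on that degree; D–F–A–C is instead the minor-seventh chord native to G minor, so it takes the label v7.

v7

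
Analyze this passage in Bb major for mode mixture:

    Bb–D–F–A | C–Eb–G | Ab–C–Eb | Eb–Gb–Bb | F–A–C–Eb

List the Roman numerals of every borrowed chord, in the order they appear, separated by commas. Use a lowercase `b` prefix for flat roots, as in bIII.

The diatonic triads in Bb major are Bb, Cm, Dm, Eb, F, Gm, Adim. Of the given chords, Bb–D–F–A = Bbmaj7, C–Eb–G = Cm and F–A–C–Eb = F7 are diatonic. Ab–C–Eb doesn't fit — on degree 7 Bb major would have Adim (vii°). Ab is the degree-7 chord of Bb minor, so it is the borrowed bVII. But Eb–Gb–Bb is foreign: the diatonic IV on degree 4 is Eb, whereas Ebm comes from Bb minor. It is labeled iv.

bVII, iv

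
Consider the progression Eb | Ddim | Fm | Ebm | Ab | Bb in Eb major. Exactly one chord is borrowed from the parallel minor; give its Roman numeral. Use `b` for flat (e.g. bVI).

In Eb major the diatonic chords are Eb, Fm, Gm, Ab, Bb, Cm, Ddim. Eb, Ddim, Fm, Ab and Bb all belong to that set. But Ebm (Eb–Gb–Bb) is foreign: the diatonic I on degree 1 is Eb, whereas Ebm comes from Eb minor. It is labeled i.

i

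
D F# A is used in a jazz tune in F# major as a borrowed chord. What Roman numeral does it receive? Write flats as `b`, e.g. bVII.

bVI

The root D is the lowered 6th scale degree — diatonically F# major has D# there. D–F#–A is a major chord — the form found in F# minor, not the diatonic vi (D#m). Borrowed into F# major it is written bVI.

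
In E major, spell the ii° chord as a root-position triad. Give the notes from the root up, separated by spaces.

The root, F#, is scale degree 2 — the same note in E major and E minor; only the chord quality changes. In E minor the chord on F# is F#–A–C.

F# A C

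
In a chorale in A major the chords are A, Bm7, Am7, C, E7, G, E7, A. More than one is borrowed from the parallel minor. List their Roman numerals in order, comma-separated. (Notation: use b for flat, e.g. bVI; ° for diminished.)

A major has the diatonic set A, Bm, C#m, D, E, F#m, G#dim. A, Bm7 and E7 are all diatonic. Am7 (A–C–E–G) is not: scale degree 1 in A major carries A (I). In A minor the chord on that degree is Am7, so here it functions as i7, borrowed from the parallel minor. C (C–E–G) doesn't fit — on degree 3 A major would have C#m (iii). C is the degree-3 chord of A minor, so it is the borrowed bIII. But G (G–B–D) is foreign: the diatonic vii° on degree 7 is G#dim, whereas G comes from A minor. It is labeled bVII.

i7, bIII, bVII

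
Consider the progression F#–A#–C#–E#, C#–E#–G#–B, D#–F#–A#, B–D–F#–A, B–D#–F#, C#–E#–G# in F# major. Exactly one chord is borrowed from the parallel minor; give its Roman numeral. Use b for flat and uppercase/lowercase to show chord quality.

iv7

In F# major the diatonic chords are F#, G#m, A#m, B, C#, D#m, E#dim. F#–A#–C#–E# = F#maj7, C#–E#–G#–B = C#7, D#–F#–A# = D#m, B–D#–F# = B and C#–E#–G# = C# are all diatonic. B–D–F#–A is not: scale degree 4 in F# major carries B (IV). In F# minor the chord on that degree is Bm7, so here it functions as iv7, borrowed from the parallel minor.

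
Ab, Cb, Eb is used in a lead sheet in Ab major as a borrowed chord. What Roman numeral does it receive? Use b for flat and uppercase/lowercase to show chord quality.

Ab is scale degree 1 in Ab major. The diatonic chord on degree 1 would be Ab (I), but Ab–Cb–Eb is the minor chord from Ab minor. As a borrowed chord it is labeled i.

i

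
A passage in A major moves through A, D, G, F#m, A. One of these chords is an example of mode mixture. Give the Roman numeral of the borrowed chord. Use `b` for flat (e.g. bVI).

bVII

The diatonic triads in A major are A, Bm, C#m, D, E, F#m, G#dim. A, D and F#m all belong to that set. G (G–B–D) is not: scale degree 7 in A major carries G#dim (vii°). In A minor the chord on that degree is G, so here it functions as bVII, borrowed from the parallel minor.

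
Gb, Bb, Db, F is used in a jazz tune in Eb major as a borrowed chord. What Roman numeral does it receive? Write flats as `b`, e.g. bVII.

The root Gb is the lowered 3rd scale degree — diatonically Eb major has G there. Gb–Bb–Db–F is a major-seventh chord — the form found in Eb minor, not the diatonic iii (Gm). Borrowed into Eb major it is written bIIImaj7.

bIIImaj7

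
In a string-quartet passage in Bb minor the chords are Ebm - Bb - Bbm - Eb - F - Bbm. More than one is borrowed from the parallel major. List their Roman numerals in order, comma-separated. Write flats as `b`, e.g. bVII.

I, IV

Bb minor has the diatonic set Bbm, Cdim, Db, Ebm, F, Gb, Ab (with V from harmonic minor). Ebm, Bbm and F are all diatonic. Bb (Bb–D–F) is not: scale degree 1 in Bb minor carries Bbm (i). In Bb major the chord on that degree is Bb, so here it functions as I, borrowed from the parallel major. But Eb (Eb–G–Bb) is foreign: the diatonic iv on degree 4 is Ebm, whereas Eb comes from Bb major. It is labeled IV.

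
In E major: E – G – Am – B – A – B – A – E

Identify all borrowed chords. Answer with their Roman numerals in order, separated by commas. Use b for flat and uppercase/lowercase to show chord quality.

E major has the diatonic set E, F#m, G#m, A, B, C#m, D#dim. Of the given chords, E, B and A are diatonic. G (G–B–D) doesn't fit — on degree 3 E major would have G#m (iii). G is the degree-3 chord of E minor, so it is the borrowed bIII. Am (A–C–E) is not: scale degree 4 in E major carries A (IV). In E minor the chord on that degree is Am, so here it functions as iv, borrowed from the parallel minor.

bIII, iv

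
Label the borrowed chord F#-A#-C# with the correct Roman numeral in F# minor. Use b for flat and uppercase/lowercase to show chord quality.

F# is scale degree 1 in F# minor. The diatonic chord on degree 1 would be F#m (i), but F#–A#–C# is the major chord from F# major. As a borrowed chord it is labeled I.

I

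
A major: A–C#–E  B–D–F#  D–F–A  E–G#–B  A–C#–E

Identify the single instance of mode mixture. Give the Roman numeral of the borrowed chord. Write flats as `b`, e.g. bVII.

iv

A major has the diatonic set A, Bm, C#m, D, E, F#m, G#dim. Of the given chords, A–C#–E = A, B–D–F# = Bm and E–G#–B = E are diatonic. D–F–A is not: scale degree 4 in A major carries D (IV). In A minor the chord on that degree is Dm, so here it functions as iv, borrowed from the parallel minor.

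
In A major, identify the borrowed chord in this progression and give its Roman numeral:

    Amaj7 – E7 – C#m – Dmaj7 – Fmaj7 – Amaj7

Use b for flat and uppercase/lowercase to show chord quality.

bVImaj7

In A major the diatonic chords are A, Bm, C#m, D, E, F#m, G#dim. Amaj7, E7, C#m and Dmaj7 all belong to that set. Fmaj7 (F–A–C–E) doesn't fit — on degree 6 A major would have F#m (vi). Fmaj7 is the degree-6 chord of A minor, so it is the borrowed bVImaj7.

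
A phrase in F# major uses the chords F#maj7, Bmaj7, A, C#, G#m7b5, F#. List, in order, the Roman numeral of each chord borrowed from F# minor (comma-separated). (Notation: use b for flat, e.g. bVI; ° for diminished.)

bIII, iiø7

F# major has the diatonic set F#, G#m, A#m, B, C#, D#m, E#dim. F#maj7, Bmaj7, C# and F# are all diatonic. But A (A–C#–E) is foreign: the diatonic iii on degree 3 is A#m, whereas A comes from F# minor. It is labeled bIII. G#m7b5 (G#–B–D–F#) is not: scale degree 2 in F# major carries G#m (ii). In F# minor the chord on that degree is G#m7b5, so here it functions as iiø7, borrowed from the parallel minor.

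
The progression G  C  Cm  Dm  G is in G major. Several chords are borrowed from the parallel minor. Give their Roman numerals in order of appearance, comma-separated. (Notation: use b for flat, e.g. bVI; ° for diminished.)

In G major the diatonic chords are G, Am, Bm, C, D, Em, F#dim. G and C both belong to that set. But Cm (C–Eb–G) is foreign: the diatonic IV on degree 4 is C, whereas Cm comes from G minor. It is labeled iv. But Dm (D–F–A) is foreign: the diatonic V on degree 5 is D, whereas Dm comes from G minor. It is labeled v.

iv, v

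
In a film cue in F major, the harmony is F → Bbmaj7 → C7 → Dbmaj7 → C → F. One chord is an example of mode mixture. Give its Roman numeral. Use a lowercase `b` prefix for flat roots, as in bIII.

F major has the diatonic set F, Gm, Am, Bb, C, Dm, Edim. F, Bbmaj7, C7 and C are all diatonic. But Dbmaj7 (Db–F–Ab–C) is foreign: the diatonic vi on degree 6 is Dm, whereas Dbmaj7 comes from F minor. It is labeled bVImaj7.

bVImaj7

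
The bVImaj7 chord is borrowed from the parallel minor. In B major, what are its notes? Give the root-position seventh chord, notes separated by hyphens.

Scale degree 6 in B major is G#. bVImaj7 uses the lowered form, G, taken from B minor. Stacking thirds in B minor on G gives G–B–D–F#.

G-B-D-F#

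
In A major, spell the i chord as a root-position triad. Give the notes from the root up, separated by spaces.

The root, A, is scale degree 1 — the same note in A major and A minor; only the chord quality changes. In A minor the chord on A is A–C–E.

A C E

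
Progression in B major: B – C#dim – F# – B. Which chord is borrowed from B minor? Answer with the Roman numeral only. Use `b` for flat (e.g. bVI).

ii°

B major has the diatonic set B, C#m, D#m, E, F#, G#m, A#dim. B and F# both belong to that set. C#dim (C#–E–G) is not: scale degree 2 in B major carries C#m (ii). In B minor the chord on that degree is C#dim, so here it functions as ii°, borrowed from the parallel minor.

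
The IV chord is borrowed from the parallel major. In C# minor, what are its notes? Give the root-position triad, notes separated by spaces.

IV is built on scale degree 4, which is F# in both C# minor and its parallel. Stacking thirds in C# major on F# gives F#–A#–C#.

F# A# C#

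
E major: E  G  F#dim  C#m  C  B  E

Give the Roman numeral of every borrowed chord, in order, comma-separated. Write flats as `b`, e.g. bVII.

bIII, ii°, bVI

The diatonic triads in E major are E, F#m, G#m, A, B, C#m, D#dim. Of the given chords, E, C#m and B are diatonic. But G (G–B–D) is foreign: the diatonic iii on degree 3 is G#m, whereas G comes from E minor. It is labeled bIII. F#dim (F#–A–C) is not: scale degree 2 in E major carries F#m (ii). In E minor the chord on that degree is F#dim, so here it functions as ii°, borrowed from the parallel minor. C (C–E–G) is not: scale degree 6 in E major carries C#m (vi). In E minor the chord on that degree is C, so here it functions as bVI, borrowed from the parallel minor.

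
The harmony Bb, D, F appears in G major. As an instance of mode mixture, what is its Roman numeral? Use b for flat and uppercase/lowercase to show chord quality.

In G major scale degree 3 is B; Bb is its lowered form, from G minor. Diatonically G major has Bm (iii) on that degree; Bb–D–F is instead the major chord native to G minor, so it takes the label bIII.

bIII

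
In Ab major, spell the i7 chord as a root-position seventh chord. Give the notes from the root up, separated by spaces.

The root, Ab, is scale degree 1 — the same note in Ab major and Ab minor; only the chord quality changes. In Ab minor the chord on Ab is Ab–Cb–Eb–Gb.

Ab Cb Eb Gb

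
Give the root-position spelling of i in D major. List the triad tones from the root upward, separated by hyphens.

D-F-A

i is built on scale degree 1, which is D in both D major and its parallel. Building the minor chord from the parallel minor on D: D–F–A.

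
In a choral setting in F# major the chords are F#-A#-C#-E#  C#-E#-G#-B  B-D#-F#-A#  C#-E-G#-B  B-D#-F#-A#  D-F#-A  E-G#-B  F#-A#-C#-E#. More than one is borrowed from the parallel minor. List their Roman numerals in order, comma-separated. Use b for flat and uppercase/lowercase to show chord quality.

In F# major the diatonic chords are F#, G#m, A#m, B, C#, D#m, E#dim. F#–A#–C#–E# = F#maj7, C#–E#–G#–B = C#7 and B–D#–F#–A# = Bmaj7 are all diatonic. But C#–E–G#–B is foreign: the diatonic V on degree 5 is C#, whereas C#m7 comes from F# minor. It is labeled v7. D–F#–A is not: scale degree 6 in F# major carries D#m (vi). In F# minor the chord on that degree is D, so here it functions as bVI, borrowed from the parallel minor. E–G#–B is not: scale degree 7 in F# major carries E#dim (vii°). In F# minor the chord on that degree is E, so here it functions as bVII, borrowed from the parallel minor.

v7, bVI, bVII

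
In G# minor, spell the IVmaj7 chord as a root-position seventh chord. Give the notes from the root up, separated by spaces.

C# E# G# B#

IVmaj7 is built on scale degree 4, which is C# in both G# minor and its parallel. Building the major-seventh chord from the parallel major on C#: C#–E#–G#–B#.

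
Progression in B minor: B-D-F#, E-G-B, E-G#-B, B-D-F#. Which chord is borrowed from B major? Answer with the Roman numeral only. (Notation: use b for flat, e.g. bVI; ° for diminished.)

In B minor (with V from harmonic minor) the diatonic chords are Bm, C#dim, D, Em, F#, G, A. B–D–F# = Bm and E–G–B = Em both belong to that set. But E–G#–B is foreign: the diatonic iv on degree 4 is Em, whereas E comes from B major. It is labeled IV.

IV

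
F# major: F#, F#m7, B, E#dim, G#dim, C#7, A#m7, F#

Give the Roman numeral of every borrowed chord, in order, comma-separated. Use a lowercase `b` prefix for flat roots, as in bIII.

In F# major the diatonic chords are F#, G#m, A#m, B, C#, D#m, E#dim. F#, B, E#dim, C#7 and A#m7 are all diatonic. F#m7 (F#–A–C#–E) is not: scale degree 1 in F# major carries F# (I). In F# minor the chord on that degree is F#m7, so here it functions as i7, borrowed from the parallel minor. G#dim (G#–B–D) is not: scale degree 2 in F# major carries G#m (ii). In F# minor the chord on that degree is G#dim, so here it functions as ii°, borrowed from the parallel minor.

i7, ii°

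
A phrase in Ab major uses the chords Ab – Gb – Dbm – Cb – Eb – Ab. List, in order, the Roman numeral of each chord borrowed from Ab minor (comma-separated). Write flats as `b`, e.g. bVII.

The diatonic triads in Ab major are Ab, Bbm, Cm, Db, Eb, Fm, Gdim. Ab and Eb both belong to that set. Gb (Gb–Bb–Db) is not: scale degree 7 in Ab major carries Gdim (vii°). In Ab minor the chord on that degree is Gb, so here it functions as bVII, borrowed from the parallel minor. Dbm (Db–Fb–Ab) is not: scale degree 4 in Ab major carries Db (IV). In Ab minor the chord on that degree is Dbm, so here it functions as iv, borrowed from the parallel minor. Cb (Cb–Eb–Gb) doesn't fit — on degree 3 Ab major would have Cm (iii). Cb is the degree-3 chord of Ab minor, so it is the borrowed bIII.

bVII, iv, bIII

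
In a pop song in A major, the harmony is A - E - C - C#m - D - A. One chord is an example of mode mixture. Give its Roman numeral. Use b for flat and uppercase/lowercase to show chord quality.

The diatonic triads in A major are A, Bm, C#m, D, E, F#m, G#dim. A, E, C#m and D all belong to that set. But C (C–E–G) is foreign: the diatonic iii on degree 3 is C#m, whereas C comes from A minor. It is labeled bIII.

bIII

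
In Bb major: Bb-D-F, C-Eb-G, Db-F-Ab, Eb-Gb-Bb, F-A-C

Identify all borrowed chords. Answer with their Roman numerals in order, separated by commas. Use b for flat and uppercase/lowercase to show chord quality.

bIII, iv

The diatonic triads in Bb major are Bb, Cm, Dm, Eb, F, Gm, Adim. Of the given chords, Bb–D–F = Bb, C–Eb–G = Cm and F–A–C = F are diatonic. Db–F–Ab doesn't fit — on degree 3 Bb major would have Dm (iii). Db is the degree-3 chord of Bb minor, so it is the borrowed bIII. Eb–Gb–Bb is not: scale degree 4 in Bb major carries Eb (IV). In Bb minor the chord on that degree is Ebm, so here it functions as iv, borrowed from the parallel minor.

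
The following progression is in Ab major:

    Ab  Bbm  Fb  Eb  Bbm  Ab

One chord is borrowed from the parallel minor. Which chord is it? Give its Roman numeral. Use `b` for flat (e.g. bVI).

In Ab major the diatonic chords are Ab, Bbm, Cm, Db, Eb, Fm, Gdim. Ab, Bbm and Eb are all diatonic. Fb (Fb–Ab–Cb) doesn't fit — on degree 6 Ab major would have Fm (vi). Fb is the degree-6 chord of Ab minor, so it is the borrowed bVI.

bVI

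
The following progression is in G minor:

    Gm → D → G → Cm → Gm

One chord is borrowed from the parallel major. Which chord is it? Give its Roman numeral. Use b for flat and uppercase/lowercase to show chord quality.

In G minor (with V from harmonic minor) the diatonic chords are Gm, Adim, Bb, Cm, D, Eb, F. Of the given chords, Gm, D and Cm are diatonic. But G (G–B–D) is foreign: the diatonic i on degree 1 is Gm, whereas G comes from G major. It is labeled I.

I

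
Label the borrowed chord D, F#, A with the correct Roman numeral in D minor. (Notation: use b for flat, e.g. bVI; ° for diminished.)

I

The root D is the diatonic 1st degree of D minor; the borrowing shows in the chord quality. The diatonic chord on degree 1 would be Dm (i), but D–F#–A is the major chord from D major. As a borrowed chord it is labeled I.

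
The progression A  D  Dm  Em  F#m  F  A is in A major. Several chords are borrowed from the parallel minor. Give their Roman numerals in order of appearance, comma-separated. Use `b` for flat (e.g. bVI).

In A major the diatonic chords are A, Bm, C#m, D, E, F#m, G#dim. Of the given chords, A, D and F#m are diatonic. But Dm (D–F–A) is foreign: the diatonic IV on degree 4 is D, whereas Dm comes from A minor. It is labeled iv. Em (E–G–B) is not: scale degree 5 in A major carries E (V). In A minor the chord on that degree is Em, so here it functions as v, borrowed from the parallel minor. But F (F–A–C) is foreign: the diatonic vi on degree 6 is F#m, whereas F comes from A minor. It is labeled bVI.

iv, v, bVI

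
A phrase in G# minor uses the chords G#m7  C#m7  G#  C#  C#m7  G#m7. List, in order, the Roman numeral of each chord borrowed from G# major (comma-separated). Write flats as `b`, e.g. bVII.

I, IV

The diatonic triads in G# minor (with V from harmonic minor) are G#m, A#dim, B, C#m, D#, E, F#. Of the given chords, G#m7 and C#m7 are diatonic. G# (G#–B#–D#) doesn't fit — on degree 1 G# minor would have G#m (i). G# is the degree-1 chord of G# major, so it is the borrowed I. C# (C#–E#–G#) doesn't fit — on degree 4 G# minor would have C#m (iv). C# is the degree-4 chord of G# major, so it is the borrowed IV.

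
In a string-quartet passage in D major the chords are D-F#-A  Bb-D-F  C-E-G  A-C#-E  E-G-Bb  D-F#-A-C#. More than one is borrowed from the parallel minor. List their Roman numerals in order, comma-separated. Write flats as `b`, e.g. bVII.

bVI, bVII, ii°

D major has the diatonic set D, Em, F#m, G, A, Bm, C#dim. Of the given chords, D–F#–A = D, A–C#–E = A and D–F#–A–C# = Dmaj7 are diatonic. Bb–D–F doesn't fit — on degree 6 D major would have Bm (vi). Bb is the degree-6 chord of D minor, so it is the borrowed bVI. C–E–G doesn't fit — on degree 7 D major would have C#dim (vii°). C is the degree-7 chord of D minor, so it is the borrowed bVII. E–G–Bb is not: scale degree 2 in D major carries Em (ii). In D minor the chord on that degree is Edim, so here it functions as ii°, borrowed from the parallel minor.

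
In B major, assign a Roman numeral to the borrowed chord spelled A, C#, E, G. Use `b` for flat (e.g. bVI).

A is the lowered form of scale degree 7 in B major (the diatonic degree 7 is A#). The diatonic chord on degree 7 would be A#dim (vii°), but A–C#–E–G is the dominant-seventh chord from B minor. As a borrowed chord it is labeled bVII7.

bVII7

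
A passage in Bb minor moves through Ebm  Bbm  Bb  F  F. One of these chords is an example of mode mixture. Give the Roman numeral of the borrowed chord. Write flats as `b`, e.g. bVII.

Bb minor has the diatonic set Bbm, Cdim, Db, Ebm, F, Gb, Ab (with V from harmonic minor). Of the given chords, Ebm, Bbm and F are diatonic. Bb (Bb–D–F) doesn't fit — on degree 1 Bb minor would have Bbm (i). Bb is the degree-1 chord of Bb major, so it is the borrowed I.

I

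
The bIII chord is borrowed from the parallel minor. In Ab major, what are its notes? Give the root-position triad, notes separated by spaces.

bIII is built on the lowered scale degree 3. In Ab major degree 3 is C; lowered it becomes Cb. Building the major chord from the parallel minor on Cb: Cb–Eb–Gb.

Cb Eb Gb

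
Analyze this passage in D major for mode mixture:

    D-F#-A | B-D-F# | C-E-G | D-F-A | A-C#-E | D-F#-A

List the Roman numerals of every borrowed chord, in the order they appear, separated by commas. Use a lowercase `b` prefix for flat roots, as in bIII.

The diatonic triads in D major are D, Em, F#m, G, A, Bm, C#dim. D–F#–A = D, B–D–F# = Bm and A–C#–E = A all belong to that set. C–E–G is not: scale degree 7 in D major carries C#dim (vii°). In D minor the chord on that degree is C, so here it functions as bVII, borrowed from the parallel minor. D–F–A is not: scale degree 1 in D major carries D (I). In D minor the chord on that degree is Dm, so here it functions as i, borrowed from the parallel minor.

bVII, i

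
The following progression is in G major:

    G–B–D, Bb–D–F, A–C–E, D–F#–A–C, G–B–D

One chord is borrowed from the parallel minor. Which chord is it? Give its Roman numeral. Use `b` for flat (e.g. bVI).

bIII

G major has the diatonic set G, Am, Bm, C, D, Em, F#dim. G–B–D = G, A–C–E = Am and D–F#–A–C = D7 all belong to that set. Bb–D–F is not: scale degree 3 in G major carries Bm (iii). In G minor the chord on that degree is Bb, so here it functions as bIII, borrowed from the parallel minor.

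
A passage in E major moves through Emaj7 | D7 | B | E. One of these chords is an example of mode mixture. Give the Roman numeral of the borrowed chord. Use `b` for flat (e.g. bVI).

In E major the diatonic chords are E, F#m, G#m, A, B, C#m, D#dim. Of the given chords, Emaj7, B and E are diatonic. D7 (D–F#–A–C) doesn't fit — on degree 7 E major would have D#dim (vii°). D7 is the degree-7 chord of E minor, so it is the borrowed bVII7.

bVII7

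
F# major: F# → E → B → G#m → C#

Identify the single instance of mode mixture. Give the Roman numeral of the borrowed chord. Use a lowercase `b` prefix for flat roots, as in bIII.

bVII

The diatonic triads in F# major are F#, G#m, A#m, B, C#, D#m, E#dim. Of the given chords, F#, B, G#m and C# are diatonic. E (E–G#–B) doesn't fit — on degree 7 F# major would have E#dim (vii°). E is the degree-7 chord of F# minor, so it is the borrowed bVII.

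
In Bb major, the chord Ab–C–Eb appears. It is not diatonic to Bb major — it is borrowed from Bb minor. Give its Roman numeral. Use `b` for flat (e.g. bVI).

bVII

In Bb major scale degree 7 is A; Ab is its lowered form, from Bb minor. Diatonically Bb major has Adim (vii°) on that degree; Ab–C–Eb is instead the major chord native to Bb minor, so it takes the label bVII.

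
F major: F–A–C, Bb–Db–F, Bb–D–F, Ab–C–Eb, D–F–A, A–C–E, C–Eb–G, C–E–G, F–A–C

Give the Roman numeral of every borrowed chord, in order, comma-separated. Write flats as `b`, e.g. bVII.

F major has the diatonic set F, Gm, Am, Bb, C, Dm, Edim. F–A–C = F, Bb–D–F = Bb, D–F–A = Dm, A–C–E = Am and C–E–G = C are all diatonic. Bb–Db–F doesn't fit — on degree 4 F major would have Bb (IV). Bbm is the degree-4 chord of F minor, so it is the borrowed iv. Ab–C–Eb doesn't fit — on degree 3 F major would have Am (iii). Ab is the degree-3 chord of F minor, so it is the borrowed bIII. C–Eb–G is not: scale degree 5 in F major carries C (V). In F minor the chord on that degree is Cm, so here it functions as v, borrowed from the parallel minor.

iv, bIII, v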